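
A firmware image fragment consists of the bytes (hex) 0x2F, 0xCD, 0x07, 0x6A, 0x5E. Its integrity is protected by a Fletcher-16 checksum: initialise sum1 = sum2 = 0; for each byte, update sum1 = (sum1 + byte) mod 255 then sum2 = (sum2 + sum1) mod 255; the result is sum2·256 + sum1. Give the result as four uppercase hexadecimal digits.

6BCC

Running sums (mod 255):
  after byte 0 (0x2F): sum1=47, sum2=47
  after byte 1 (0xCD): sum1=252, sum2=44
  after byte 2 (0x07): sum1=4, sum2=48
  after byte 3 (0x6A): sum1=110, sum2=158
  after byte 4 (0x5E): sum1=204, sum2=107
Checksum = sum2·256 + sum1 = 107·256 + 204 = 27596 = 0x6BCC.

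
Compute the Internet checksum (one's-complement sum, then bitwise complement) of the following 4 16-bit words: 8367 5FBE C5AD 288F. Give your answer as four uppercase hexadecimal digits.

2E9D

One's-complement addition (fold any carry out of bit 15 back into bit 0):
  0x8367 + 0x5FBE = 0x0E325
  0xE325 + 0xC5AD = 0x1A8D2 → wrap carry → 0xA8D3
  0xA8D3 + 0x288F = 0x0D162
One's-complement sum = 0xD162.
Checksum = ~0xD162 & 0xFFFF = 0x2E9D.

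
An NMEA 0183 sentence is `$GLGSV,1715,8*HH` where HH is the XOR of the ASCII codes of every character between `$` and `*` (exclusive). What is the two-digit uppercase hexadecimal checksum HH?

73

XOR the ASCII codes of the payload characters:
  'G' = 0x47 → acc = 0x47
  'L' = 0x4C → acc = 0x0B
  'G' = 0x47 → acc = 0x4C
  'S' = 0x53 → acc = 0x1F
  'V' = 0x56 → acc = 0x49
  ',' = 0x2C → acc = 0x65
  '1' = 0x31 → acc = 0x54
  '7' = 0x37 → acc = 0x63
  '1' = 0x31 → acc = 0x52
  '5' = 0x35 → acc = 0x67
  ',' = 0x2C → acc = 0x4B
  '8' = 0x38 → acc = 0x73
Checksum = 0x73.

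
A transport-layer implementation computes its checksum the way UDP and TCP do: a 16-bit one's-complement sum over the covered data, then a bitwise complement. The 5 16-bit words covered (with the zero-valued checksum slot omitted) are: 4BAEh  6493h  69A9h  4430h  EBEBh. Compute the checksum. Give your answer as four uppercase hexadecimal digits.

B5F8

One's-complement addition (fold any carry out of bit 15 back into bit 0):
  0x4BAE + 0x6493 = 0x0B041
  0xB041 + 0x69A9 = 0x119EA → wrap carry → 0x19EB
  0x19EB + 0x4430 = 0x05E1B
  0x5E1B + 0xEBEB = 0x14A06 → wrap carry → 0x4A07
One's-complement sum = 0x4A07.
Checksum = ~0x4A07 & 0xFFFF = 0xB5F8.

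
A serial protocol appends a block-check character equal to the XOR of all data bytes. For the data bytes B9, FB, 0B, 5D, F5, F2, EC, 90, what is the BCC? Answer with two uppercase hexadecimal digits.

XOR the bytes together:
  start with 0xB9
  0xB9 ⊕ 0xFB = 0x42
  0x42 ⊕ 0x0B = 0x49
  0x49 ⊕ 0x5D = 0x14
  0x14 ⊕ 0xF5 = 0xE1
  0xE1 ⊕ 0xF2 = 0x13
  0x13 ⊕ 0xEC = 0xFF
  0xFF ⊕ 0x90 = 0x6F

6F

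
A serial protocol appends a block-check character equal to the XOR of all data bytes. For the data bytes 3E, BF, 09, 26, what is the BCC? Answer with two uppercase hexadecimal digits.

AE

XOR the bytes together:
  start with 0x3E
  0x3E ⊕ 0xBF = 0x81
  0x81 ⊕ 0x09 = 0x88
  0x88 ⊕ 0x26 = 0xAE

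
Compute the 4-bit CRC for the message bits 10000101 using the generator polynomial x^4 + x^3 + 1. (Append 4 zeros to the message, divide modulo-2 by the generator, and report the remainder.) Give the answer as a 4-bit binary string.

1011

Append 4 zeros: 100001010000. Divide by 11001 (XOR where the leading bit is 1):
  pos 0: 10000 XOR 11001 = 01001
  pos 1: 10011 XOR 11001 = 01010
  pos 2: 10100 XOR 11001 = 01101
  pos 3: 11011 XOR 11001 = 00010
  pos 6: 10000 XOR 11001 = 01001
  pos 7: 10010 XOR 11001 = 01011
Remainder (last 4 bits) = 1011. This is the CRC / FCS.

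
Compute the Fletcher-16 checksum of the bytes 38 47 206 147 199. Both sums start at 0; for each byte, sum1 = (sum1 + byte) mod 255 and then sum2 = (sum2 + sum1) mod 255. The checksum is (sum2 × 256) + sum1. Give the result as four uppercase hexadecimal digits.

D67F

Running sums (mod 255):
  after byte 0 (38): sum1=38, sum2=38
  after byte 1 (47): sum1=85, sum2=123
  after byte 2 (206): sum1=36, sum2=159
  after byte 3 (147): sum1=183, sum2=87
  after byte 4 (199): sum1=127, sum2=214
Checksum = sum2·256 + sum1 = 214·256 + 127 = 54911 = 0xD67F.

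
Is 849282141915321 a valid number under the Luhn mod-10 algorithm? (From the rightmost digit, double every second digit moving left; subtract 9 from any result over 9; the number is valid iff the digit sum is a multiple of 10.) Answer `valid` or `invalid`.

From the right, keep odd positions and double even positions (subtract 9 from any doubled value over 9):
  doubled (positions 2,4,...): 4 1 9 8 4 4 8 → sum 38
  kept (positions 1,3,...): 1 3 1 1 1 8 9 8 → sum 32
Total = 70.
70 mod 10 = 0, so the number is valid.

valid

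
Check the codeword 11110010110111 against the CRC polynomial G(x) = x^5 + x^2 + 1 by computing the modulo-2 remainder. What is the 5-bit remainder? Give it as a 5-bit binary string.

Modulo-2 division of 11110010110111 by 100101:
  pos 0: 111100 XOR 100101 = 011001
  pos 1: 110011 XOR 100101 = 010110
  pos 2: 101100 XOR 100101 = 001001
  pos 4: 100111 XOR 100101 = 000010
  pos 8: 100111 XOR 100101 = 000010
Remainder = 00010 (nonzero — an error is detected).

00010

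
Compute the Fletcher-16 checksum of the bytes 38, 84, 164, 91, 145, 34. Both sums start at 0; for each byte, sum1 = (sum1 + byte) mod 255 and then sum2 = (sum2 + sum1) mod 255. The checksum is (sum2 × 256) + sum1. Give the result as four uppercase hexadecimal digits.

742E

Running sums (mod 255):
  after byte 0 (38): sum1=38, sum2=38
  after byte 1 (84): sum1=122, sum2=160
  after byte 2 (164): sum1=31, sum2=191
  after byte 3 (91): sum1=122, sum2=58
  after byte 4 (145): sum1=12, sum2=70
  after byte 5 (34): sum1=46, sum2=116
Checksum = sum2·256 + sum1 = 116·256 + 46 = 29742 = 0x742E.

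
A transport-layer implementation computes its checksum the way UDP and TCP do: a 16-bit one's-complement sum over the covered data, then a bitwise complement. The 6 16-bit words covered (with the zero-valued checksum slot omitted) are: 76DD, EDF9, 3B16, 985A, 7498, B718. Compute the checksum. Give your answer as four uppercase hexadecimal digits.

9C06

One's-complement addition (fold any carry out of bit 15 back into bit 0):
  0x76DD + 0xEDF9 = 0x164D6 → wrap carry → 0x64D7
  0x64D7 + 0x3B16 = 0x09FED
  0x9FED + 0x985A = 0x13847 → wrap carry → 0x3848
  0x3848 + 0x7498 = 0x0ACE0
  0xACE0 + 0xB718 = 0x163F8 → wrap carry → 0x63F9
One's-complement sum = 0x63F9.
Checksum = ~0x63F9 & 0xFFFF = 0x9C06.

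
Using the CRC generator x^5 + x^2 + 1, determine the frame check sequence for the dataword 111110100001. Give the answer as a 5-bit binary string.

Append 5 zeros: 11111010000100000. Divide by 100101 (XOR where the leading bit is 1):
  pos 0: 111110 XOR 100101 = 011011
  pos 1: 110111 XOR 100101 = 010010
  pos 2: 100100 XOR 100101 = 000001
  pos 7: 100010 XOR 100101 = 000111
  pos 10: 111000 XOR 100101 = 011101
  pos 11: 111010 XOR 100101 = 011111
Remainder (last 5 bits) = 11111. This is the CRC / FCS.

11111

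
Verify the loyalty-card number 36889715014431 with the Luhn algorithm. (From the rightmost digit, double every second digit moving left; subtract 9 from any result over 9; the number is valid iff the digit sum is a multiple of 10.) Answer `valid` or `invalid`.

From the right, keep odd positions and double even positions (subtract 9 from any doubled value over 9):
  doubled (positions 2,4,...): 6 8 0 2 9 7 6 → sum 38
  kept (positions 1,3,...): 1 4 1 5 7 8 6 → sum 32
Total = 70.
70 mod 10 = 0, so the number is valid.

valid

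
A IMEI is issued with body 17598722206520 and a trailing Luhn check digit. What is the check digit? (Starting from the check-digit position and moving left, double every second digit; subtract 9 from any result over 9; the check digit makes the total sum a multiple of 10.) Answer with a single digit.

0

Partial digits right→left: 0 2 5 6 0 2 2 2 7 8 9 5 7 1
Double every second digit counting from the check-digit position (so the 1st, 3rd, 5th, ... of the partial from the right).
  doubled (with −9 where >9): 0 1 0 4 5 9 5 → sum 24
  kept as-is: 2 6 2 2 8 5 1 → sum 26
Total = 24 + 26 = 50.
Check digit = (10 − (50 mod 10)) mod 10 = 0.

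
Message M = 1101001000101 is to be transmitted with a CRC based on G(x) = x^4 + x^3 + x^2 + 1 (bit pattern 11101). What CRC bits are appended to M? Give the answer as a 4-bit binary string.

0011

Append 4 zeros: 11010010001010000. Divide by 11101 (XOR where the leading bit is 1):
  pos 0: 11010 XOR 11101 = 00111
  pos 2: 11101 XOR 11101 = 00000
  pos 10: 10100 XOR 11101 = 01001
  pos 11: 10010 XOR 11101 = 01111
  pos 12: 11110 XOR 11101 = 00011
Remainder (last 4 bits) = 0011. This is the CRC / FCS.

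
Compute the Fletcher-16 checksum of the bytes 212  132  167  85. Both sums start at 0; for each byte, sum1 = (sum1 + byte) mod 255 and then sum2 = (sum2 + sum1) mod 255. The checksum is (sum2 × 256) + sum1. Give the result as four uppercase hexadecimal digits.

Running sums (mod 255):
  after byte 0 (212): sum1=212, sum2=212
  after byte 1 (132): sum1=89, sum2=46
  after byte 2 (167): sum1=1, sum2=47
  after byte 3 (85): sum1=86, sum2=133
Checksum = sum2·256 + sum1 = 133·256 + 86 = 34134 = 0x8556.

8556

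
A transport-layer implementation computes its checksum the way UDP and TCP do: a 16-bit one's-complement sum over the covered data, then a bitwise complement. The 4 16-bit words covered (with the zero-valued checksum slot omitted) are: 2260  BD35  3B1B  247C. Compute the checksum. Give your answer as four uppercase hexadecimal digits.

One's-complement addition (fold any carry out of bit 15 back into bit 0):
  0x2260 + 0xBD35 = 0x0DF95
  0xDF95 + 0x3B1B = 0x11AB0 → wrap carry → 0x1AB1
  0x1AB1 + 0x247C = 0x03F2D
One's-complement sum = 0x3F2D.
Checksum = ~0x3F2D & 0xFFFF = 0xC0D2.

C0D2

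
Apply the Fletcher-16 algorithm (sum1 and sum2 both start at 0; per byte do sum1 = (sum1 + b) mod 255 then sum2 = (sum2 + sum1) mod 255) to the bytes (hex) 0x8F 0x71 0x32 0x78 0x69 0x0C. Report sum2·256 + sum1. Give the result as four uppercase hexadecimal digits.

Running sums (mod 255):
  after byte 0 (0x8F): sum1=143, sum2=143
  after byte 1 (0x71): sum1=1, sum2=144
  after byte 2 (0x32): sum1=51, sum2=195
  after byte 3 (0x78): sum1=171, sum2=111
  after byte 4 (0x69): sum1=21, sum2=132
  after byte 5 (0x0C): sum1=33, sum2=165
Checksum = sum2·256 + sum1 = 165·256 + 33 = 42273 = 0xA521.

A521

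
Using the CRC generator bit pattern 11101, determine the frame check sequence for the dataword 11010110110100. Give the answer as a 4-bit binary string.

1111

Append 4 zeros: 110101101101000000. Divide by 11101 (XOR where the leading bit is 1):
  pos 0: 11010 XOR 11101 = 00111
  pos 2: 11111 XOR 11101 = 00010
  pos 5: 10011 XOR 11101 = 01110
  pos 6: 11100 XOR 11101 = 00001
  pos 10: 11000 XOR 11101 = 00101
  pos 12: 10100 XOR 11101 = 01001
  pos 13: 10010 XOR 11101 = 01111
Remainder (last 4 bits) = 1111. This is the CRC / FCS.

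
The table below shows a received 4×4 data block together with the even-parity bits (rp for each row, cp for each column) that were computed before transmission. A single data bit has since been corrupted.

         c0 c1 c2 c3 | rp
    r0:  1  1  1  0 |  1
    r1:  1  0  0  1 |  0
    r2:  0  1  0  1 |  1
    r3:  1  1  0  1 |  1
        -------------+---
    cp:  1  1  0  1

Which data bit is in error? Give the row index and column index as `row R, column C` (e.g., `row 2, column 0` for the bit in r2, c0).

Recompute each row's even parity and compare to rp:
  r0: data parity 1, sent rp 1 → ok
  r1: data parity 0, sent rp 0 → ok
  r2: data parity 0, sent rp 1 → mismatch
  r3: data parity 1, sent rp 1 → ok
Recompute each column's even parity and compare to cp:
  c0: data parity 1, sent cp 1 → ok
  c1: data parity 1, sent cp 1 → ok
  c2: data parity 1, sent cp 0 → mismatch
  c3: data parity 1, sent cp 1 → ok
Exactly one row (r2) and one column (c2) fail → the flipped bit is at their intersection.

row 2, column 2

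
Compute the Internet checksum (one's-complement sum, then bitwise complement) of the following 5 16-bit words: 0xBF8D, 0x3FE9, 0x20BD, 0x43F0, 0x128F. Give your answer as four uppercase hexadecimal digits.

One's-complement addition (fold any carry out of bit 15 back into bit 0):
  0xBF8D + 0x3FE9 = 0x0FF76
  0xFF76 + 0x20BD = 0x12033 → wrap carry → 0x2034
  0x2034 + 0x43F0 = 0x06424
  0x6424 + 0x128F = 0x076B3
One's-complement sum = 0x76B3.
Checksum = ~0x76B3 & 0xFFFF = 0x894C.

894C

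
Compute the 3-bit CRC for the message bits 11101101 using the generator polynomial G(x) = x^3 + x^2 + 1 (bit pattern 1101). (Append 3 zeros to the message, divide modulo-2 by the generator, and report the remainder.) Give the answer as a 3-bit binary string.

011

Append 3 zeros: 11101101000. Divide by 1101 (XOR where the leading bit is 1):
  pos 0: 1110 XOR 1101 = 0011
  pos 2: 1111 XOR 1101 = 0010
  pos 4: 1001 XOR 1101 = 0100
  pos 5: 1000 XOR 1101 = 0101
  pos 6: 1010 XOR 1101 = 0111
  pos 7: 1110 XOR 1101 = 0011
Remainder (last 3 bits) = 011. This is the CRC / FCS.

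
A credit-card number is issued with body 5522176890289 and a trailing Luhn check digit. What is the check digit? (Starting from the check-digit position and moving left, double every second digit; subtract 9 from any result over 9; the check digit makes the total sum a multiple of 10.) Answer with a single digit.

Partial digits right→left: 9 8 2 0 9 8 6 7 1 2 2 5 5
Double every second digit counting from the check-digit position (so the 1st, 3rd, 5th, ... of the partial from the right).
  doubled (with −9 where >9): 9 4 9 3 2 4 1 → sum 32
  kept as-is: 8 0 8 7 2 5 → sum 30
Total = 32 + 30 = 62.
Check digit = (10 − (62 mod 10)) mod 10 = 8.

8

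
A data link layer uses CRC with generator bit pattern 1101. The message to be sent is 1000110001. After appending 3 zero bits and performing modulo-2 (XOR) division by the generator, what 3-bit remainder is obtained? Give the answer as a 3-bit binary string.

Append 3 zeros: 1000110001000. Divide by 1101 (XOR where the leading bit is 1):
  pos 0: 1000 XOR 1101 = 0101
  pos 1: 1011 XOR 1101 = 0110
  pos 2: 1101 XOR 1101 = 0000
  pos 9: 1000 XOR 1101 = 0101
Remainder (last 3 bits) = 101. This is the CRC / FCS.

101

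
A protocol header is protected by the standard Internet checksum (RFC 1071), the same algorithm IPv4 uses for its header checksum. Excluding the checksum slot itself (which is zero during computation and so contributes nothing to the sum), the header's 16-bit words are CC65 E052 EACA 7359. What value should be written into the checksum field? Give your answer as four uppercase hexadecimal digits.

One's-complement addition (fold any carry out of bit 15 back into bit 0):
  0xCC65 + 0xE052 = 0x1ACB7 → wrap carry → 0xACB8
  0xACB8 + 0xEACA = 0x19782 → wrap carry → 0x9783
  0x9783 + 0x7359 = 0x10ADC → wrap carry → 0x0ADD
One's-complement sum = 0x0ADD.
Checksum = ~0x0ADD & 0xFFFF = 0xF522.

F522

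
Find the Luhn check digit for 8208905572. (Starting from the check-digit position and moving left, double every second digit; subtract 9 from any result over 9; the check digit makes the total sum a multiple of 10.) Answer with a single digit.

5

Partial digits right→left: 2 7 5 5 0 9 8 0 2 8
Double every second digit counting from the check-digit position (so the 1st, 3rd, 5th, ... of the partial from the right).
  doubled (with −9 where >9): 4 1 0 7 4 → sum 16
  kept as-is: 7 5 9 0 8 → sum 29
Total = 16 + 29 = 45.
Check digit = (10 − (45 mod 10)) mod 10 = 5.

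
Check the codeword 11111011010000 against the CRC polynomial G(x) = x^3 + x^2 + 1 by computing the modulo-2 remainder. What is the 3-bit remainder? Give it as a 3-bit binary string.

Modulo-2 division of 11111011010000 by 1101:
  pos 0: 1111 XOR 1101 = 0010
  pos 2: 1010 XOR 1101 = 0111
  pos 3: 1111 XOR 1101 = 0010
  pos 5: 1010 XOR 1101 = 0111
  pos 6: 1111 XOR 1101 = 0010
  pos 8: 1000 XOR 1101 = 0101
  pos 9: 1010 XOR 1101 = 0111
  pos 10: 1110 XOR 1101 = 0011
Remainder = 011 (nonzero — an error is detected).

011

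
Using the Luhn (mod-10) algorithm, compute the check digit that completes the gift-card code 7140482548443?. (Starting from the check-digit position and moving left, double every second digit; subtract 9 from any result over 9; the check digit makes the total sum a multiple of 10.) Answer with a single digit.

7

Partial digits right→left: 3 4 4 8 4 5 2 8 4 0 4 1 7
Double every second digit counting from the check-digit position (so the 1st, 3rd, 5th, ... of the partial from the right).
  doubled (with −9 where >9): 6 8 8 4 8 8 5 → sum 47
  kept as-is: 4 8 5 8 0 1 → sum 26
Total = 47 + 26 = 73.
Check digit = (10 − (73 mod 10)) mod 10 = 7.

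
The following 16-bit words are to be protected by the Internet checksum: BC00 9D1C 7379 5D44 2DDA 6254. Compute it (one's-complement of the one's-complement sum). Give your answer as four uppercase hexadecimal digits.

One's-complement addition (fold any carry out of bit 15 back into bit 0):
  0xBC00 + 0x9D1C = 0x1591C → wrap carry → 0x591D
  0x591D + 0x7379 = 0x0CC96
  0xCC96 + 0x5D44 = 0x129DA → wrap carry → 0x29DB
  0x29DB + 0x2DDA = 0x057B5
  0x57B5 + 0x6254 = 0x0BA09
One's-complement sum = 0xBA09.
Checksum = ~0xBA09 & 0xFFFF = 0x45F6.

45F6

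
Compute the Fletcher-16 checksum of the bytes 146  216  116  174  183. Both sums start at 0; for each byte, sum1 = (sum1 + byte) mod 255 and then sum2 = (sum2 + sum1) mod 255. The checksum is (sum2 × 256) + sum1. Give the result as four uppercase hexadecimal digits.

Running sums (mod 255):
  after byte 0 (146): sum1=146, sum2=146
  after byte 1 (216): sum1=107, sum2=253
  after byte 2 (116): sum1=223, sum2=221
  after byte 3 (174): sum1=142, sum2=108
  after byte 4 (183): sum1=70, sum2=178
Checksum = sum2·256 + sum1 = 178·256 + 70 = 45638 = 0xB246.

B246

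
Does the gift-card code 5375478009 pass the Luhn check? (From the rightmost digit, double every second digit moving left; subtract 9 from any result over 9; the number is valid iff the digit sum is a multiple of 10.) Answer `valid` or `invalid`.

From the right, keep odd positions and double even positions (subtract 9 from any doubled value over 9):
  doubled (positions 2,4,...): 0 7 8 5 1 → sum 21
  kept (positions 1,3,...): 9 0 7 5 3 → sum 24
Total = 45.
45 mod 10 = 5, so the number is invalid.

invalid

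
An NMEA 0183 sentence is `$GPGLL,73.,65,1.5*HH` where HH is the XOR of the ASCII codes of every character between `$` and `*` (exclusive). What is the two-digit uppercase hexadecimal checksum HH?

XOR the ASCII codes of the payload characters:
  'G' = 0x47 → acc = 0x47
  'P' = 0x50 → acc = 0x17
  'G' = 0x47 → acc = 0x50
  'L' = 0x4C → acc = 0x1C
  'L' = 0x4C → acc = 0x50
  ',' = 0x2C → acc = 0x7C
  '7' = 0x37 → acc = 0x4B
  '3' = 0x33 → acc = 0x78
  '.' = 0x2E → acc = 0x56
  ',' = 0x2C → acc = 0x7A
  '6' = 0x36 → acc = 0x4C
  '5' = 0x35 → acc = 0x79
  ',' = 0x2C → acc = 0x55
  '1' = 0x31 → acc = 0x64
  '.' = 0x2E → acc = 0x4A
  '5' = 0x35 → acc = 0x7F
Checksum = 0x7F.

7F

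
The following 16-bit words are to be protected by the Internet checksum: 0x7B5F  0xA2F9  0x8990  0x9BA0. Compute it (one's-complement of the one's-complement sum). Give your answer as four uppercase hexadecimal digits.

BC75

One's-complement addition (fold any carry out of bit 15 back into bit 0):
  0x7B5F + 0xA2F9 = 0x11E58 → wrap carry → 0x1E59
  0x1E59 + 0x8990 = 0x0A7E9
  0xA7E9 + 0x9BA0 = 0x14389 → wrap carry → 0x438A
One's-complement sum = 0x438A.
Checksum = ~0x438A & 0xFFFF = 0xBC75.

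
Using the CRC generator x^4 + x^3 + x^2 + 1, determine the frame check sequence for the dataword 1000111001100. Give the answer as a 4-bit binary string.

1001

Append 4 zeros: 10001110011000000. Divide by 11101 (XOR where the leading bit is 1):
  pos 0: 10001 XOR 11101 = 01100
  pos 1: 11001 XOR 11101 = 00100
  pos 3: 10010 XOR 11101 = 01111
  pos 4: 11110 XOR 11101 = 00011
  pos 7: 11110 XOR 11101 = 00011
  pos 10: 11000 XOR 11101 = 00101
  pos 12: 10100 XOR 11101 = 01001
Remainder (last 4 bits) = 1001. This is the CRC / FCS.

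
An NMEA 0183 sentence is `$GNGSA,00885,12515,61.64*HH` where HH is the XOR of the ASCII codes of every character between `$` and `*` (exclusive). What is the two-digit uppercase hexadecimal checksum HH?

5C

XOR the ASCII codes of the payload characters:
  'G' = 0x47 → acc = 0x47
  'N' = 0x4E → acc = 0x09
  'G' = 0x47 → acc = 0x4E
  'S' = 0x53 → acc = 0x1D
  'A' = 0x41 → acc = 0x5C
  ',' = 0x2C → acc = 0x70
  '0' = 0x30 → acc = 0x40
  '0' = 0x30 → acc = 0x70
  '8' = 0x38 → acc = 0x48
  '8' = 0x38 → acc = 0x70
  '5' = 0x35 → acc = 0x45
  ',' = 0x2C → acc = 0x69
  '1' = 0x31 → acc = 0x58
  '2' = 0x32 → acc = 0x6A
  '5' = 0x35 → acc = 0x5F
  '1' = 0x31 → acc = 0x6E
  '5' = 0x35 → acc = 0x5B
  ',' = 0x2C → acc = 0x77
  '6' = 0x36 → acc = 0x41
  '1' = 0x31 → acc = 0x70
  '.' = 0x2E → acc = 0x5E
  '6' = 0x36 → acc = 0x68
  '4' = 0x34 → acc = 0x5C
Checksum = 0x5C.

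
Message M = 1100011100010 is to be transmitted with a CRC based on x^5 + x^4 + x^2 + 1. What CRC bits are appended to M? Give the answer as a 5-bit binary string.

Append 5 zeros: 110001110001000000. Divide by 110101 (XOR where the leading bit is 1):
  pos 0: 110001 XOR 110101 = 000100
  pos 3: 100110 XOR 110101 = 010011
  pos 4: 100110 XOR 110101 = 010011
  pos 5: 100110 XOR 110101 = 010011
  pos 6: 100111 XOR 110101 = 010010
  pos 7: 100100 XOR 110101 = 010001
  pos 8: 100010 XOR 110101 = 010111
  pos 9: 101110 XOR 110101 = 011011
  pos 10: 110110 XOR 110101 = 000011
Remainder (last 5 bits) = 01100. This is the CRC / FCS.

01100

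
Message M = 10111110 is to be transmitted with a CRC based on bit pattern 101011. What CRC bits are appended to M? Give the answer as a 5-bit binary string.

Append 5 zeros: 1011111000000. Divide by 101011 (XOR where the leading bit is 1):
  pos 0: 101111 XOR 101011 = 000100
  pos 3: 100100 XOR 101011 = 001111
  pos 5: 111100 XOR 101011 = 010111
  pos 6: 101110 XOR 101011 = 000101
Remainder (last 5 bits) = 01010. This is the CRC / FCS.

01010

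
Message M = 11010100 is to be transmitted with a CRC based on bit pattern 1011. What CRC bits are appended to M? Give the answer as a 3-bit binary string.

001

Append 3 zeros: 11010100000. Divide by 1011 (XOR where the leading bit is 1):
  pos 0: 1101 XOR 1011 = 0110
  pos 1: 1100 XOR 1011 = 0111
  pos 2: 1111 XOR 1011 = 0100
  pos 3: 1000 XOR 1011 = 0011
  pos 5: 1100 XOR 1011 = 0111
  pos 6: 1110 XOR 1011 = 0101
  pos 7: 1010 XOR 1011 = 0001
Remainder (last 3 bits) = 001. This is the CRC / FCS.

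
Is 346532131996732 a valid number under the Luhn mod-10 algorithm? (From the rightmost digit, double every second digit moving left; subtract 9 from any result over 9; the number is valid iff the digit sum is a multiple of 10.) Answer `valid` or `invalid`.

invalid

From the right, keep odd positions and double even positions (subtract 9 from any doubled value over 9):
  doubled (positions 2,4,...): 6 3 9 6 4 1 8 → sum 37
  kept (positions 1,3,...): 2 7 9 1 1 3 6 3 → sum 32
Total = 69.
69 mod 10 = 9, so the number is invalid.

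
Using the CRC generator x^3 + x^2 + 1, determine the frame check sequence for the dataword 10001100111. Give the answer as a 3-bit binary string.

Append 3 zeros: 10001100111000. Divide by 1101 (XOR where the leading bit is 1):
  pos 0: 1000 XOR 1101 = 0101
  pos 1: 1011 XOR 1101 = 0110
  pos 2: 1101 XOR 1101 = 0000
  pos 8: 1110 XOR 1101 = 0011
  pos 10: 1100 XOR 1101 = 0001
Remainder (last 3 bits) = 001. This is the CRC / FCS.

001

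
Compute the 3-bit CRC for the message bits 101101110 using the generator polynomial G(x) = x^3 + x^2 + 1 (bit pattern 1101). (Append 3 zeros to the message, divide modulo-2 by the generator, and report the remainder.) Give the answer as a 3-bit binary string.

Append 3 zeros: 101101110000. Divide by 1101 (XOR where the leading bit is 1):
  pos 0: 1011 XOR 1101 = 0110
  pos 1: 1100 XOR 1101 = 0001
  pos 4: 1111 XOR 1101 = 0010
  pos 6: 1000 XOR 1101 = 0101
  pos 7: 1010 XOR 1101 = 0111
  pos 8: 1110 XOR 1101 = 0011
Remainder (last 3 bits) = 011. This is the CRC / FCS.

011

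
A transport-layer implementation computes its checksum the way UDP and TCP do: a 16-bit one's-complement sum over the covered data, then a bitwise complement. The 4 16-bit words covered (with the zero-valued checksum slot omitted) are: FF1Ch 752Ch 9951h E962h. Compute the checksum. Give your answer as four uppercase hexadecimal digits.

0902

One's-complement addition (fold any carry out of bit 15 back into bit 0):
  0xFF1C + 0x752C = 0x17448 → wrap carry → 0x7449
  0x7449 + 0x9951 = 0x10D9A → wrap carry → 0x0D9B
  0x0D9B + 0xE962 = 0x0F6FD
One's-complement sum = 0xF6FD.
Checksum = ~0xF6FD & 0xFFFF = 0x0902.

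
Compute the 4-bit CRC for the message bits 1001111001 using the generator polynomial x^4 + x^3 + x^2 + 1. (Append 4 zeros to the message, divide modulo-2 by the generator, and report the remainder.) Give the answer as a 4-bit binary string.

Append 4 zeros: 10011110010000. Divide by 11101 (XOR where the leading bit is 1):
  pos 0: 10011 XOR 11101 = 01110
  pos 1: 11101 XOR 11101 = 00000
  pos 6: 10010 XOR 11101 = 01111
  pos 7: 11110 XOR 11101 = 00011
Remainder (last 4 bits) = 1100. This is the CRC / FCS.

1100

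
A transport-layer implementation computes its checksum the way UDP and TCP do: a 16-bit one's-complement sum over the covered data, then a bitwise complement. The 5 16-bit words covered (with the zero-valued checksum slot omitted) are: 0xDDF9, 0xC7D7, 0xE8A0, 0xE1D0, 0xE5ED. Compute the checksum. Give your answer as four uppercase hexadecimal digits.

One's-complement addition (fold any carry out of bit 15 back into bit 0):
  0xDDF9 + 0xC7D7 = 0x1A5D0 → wrap carry → 0xA5D1
  0xA5D1 + 0xE8A0 = 0x18E71 → wrap carry → 0x8E72
  0x8E72 + 0xE1D0 = 0x17042 → wrap carry → 0x7043
  0x7043 + 0xE5ED = 0x15630 → wrap carry → 0x5631
One's-complement sum = 0x5631.
Checksum = ~0x5631 & 0xFFFF = 0xA9CE.

A9CE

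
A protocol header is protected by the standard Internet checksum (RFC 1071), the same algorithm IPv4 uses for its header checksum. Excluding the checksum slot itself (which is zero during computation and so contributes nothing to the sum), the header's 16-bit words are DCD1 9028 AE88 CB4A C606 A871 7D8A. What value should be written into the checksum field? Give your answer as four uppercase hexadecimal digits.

One's-complement addition (fold any carry out of bit 15 back into bit 0):
  0xDCD1 + 0x9028 = 0x16CF9 → wrap carry → 0x6CFA
  0x6CFA + 0xAE88 = 0x11B82 → wrap carry → 0x1B83
  0x1B83 + 0xCB4A = 0x0E6CD
  0xE6CD + 0xC606 = 0x1ACD3 → wrap carry → 0xACD4
  0xACD4 + 0xA871 = 0x15545 → wrap carry → 0x5546
  0x5546 + 0x7D8A = 0x0D2D0
One's-complement sum = 0xD2D0.
Checksum = ~0xD2D0 & 0xFFFF = 0x2D2F.

2D2F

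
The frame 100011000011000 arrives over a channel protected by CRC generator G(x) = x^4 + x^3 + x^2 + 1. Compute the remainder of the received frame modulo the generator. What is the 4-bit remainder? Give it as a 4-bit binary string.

Modulo-2 division of 100011000011000 by 11101:
  pos 0: 10001 XOR 11101 = 01100
  pos 1: 11001 XOR 11101 = 00100
  pos 3: 10000 XOR 11101 = 01101
  pos 4: 11010 XOR 11101 = 00111
  pos 6: 11101 XOR 11101 = 00000
Remainder = 1000 (nonzero — an error is detected).

1000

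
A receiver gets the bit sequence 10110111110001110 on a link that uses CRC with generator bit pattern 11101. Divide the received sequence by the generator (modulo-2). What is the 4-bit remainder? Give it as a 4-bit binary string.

Modulo-2 division of 10110111110001110 by 11101:
  pos 0: 10110 XOR 11101 = 01011
  pos 1: 10111 XOR 11101 = 01010
  pos 2: 10101 XOR 11101 = 01000
  pos 3: 10001 XOR 11101 = 01100
  pos 4: 11001 XOR 11101 = 00100
  pos 6: 10010 XOR 11101 = 01111
  pos 7: 11110 XOR 11101 = 00011
  pos 10: 11011 XOR 11101 = 00110
  pos 12: 11010 XOR 11101 = 00111
Remainder = 0111 (nonzero — an error is detected).

0111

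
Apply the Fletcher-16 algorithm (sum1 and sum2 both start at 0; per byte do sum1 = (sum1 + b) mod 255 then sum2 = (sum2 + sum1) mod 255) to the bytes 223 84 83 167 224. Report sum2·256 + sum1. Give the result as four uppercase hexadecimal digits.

DA10

Running sums (mod 255):
  after byte 0 (223): sum1=223, sum2=223
  after byte 1 (84): sum1=52, sum2=20
  after byte 2 (83): sum1=135, sum2=155
  after byte 3 (167): sum1=47, sum2=202
  after byte 4 (224): sum1=16, sum2=218
Checksum = sum2·256 + sum1 = 218·256 + 16 = 55824 = 0xDA10.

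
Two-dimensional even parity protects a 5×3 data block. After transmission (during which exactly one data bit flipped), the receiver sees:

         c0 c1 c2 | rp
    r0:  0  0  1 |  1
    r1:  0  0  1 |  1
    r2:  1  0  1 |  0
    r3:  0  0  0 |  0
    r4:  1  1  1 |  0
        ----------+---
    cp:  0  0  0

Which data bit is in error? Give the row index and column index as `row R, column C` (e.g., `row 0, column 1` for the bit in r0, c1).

Recompute each row's even parity and compare to rp:
  r0: data parity 1, sent rp 1 → ok
  r1: data parity 1, sent rp 1 → ok
  r2: data parity 0, sent rp 0 → ok
  r3: data parity 0, sent rp 0 → ok
  r4: data parity 1, sent rp 0 → mismatch
Recompute each column's even parity and compare to cp:
  c0: data parity 0, sent cp 0 → ok
  c1: data parity 1, sent cp 0 → mismatch
  c2: data parity 0, sent cp 0 → ok
Exactly one row (r4) and one column (c1) fail → the flipped bit is at their intersection.

row 4, column 1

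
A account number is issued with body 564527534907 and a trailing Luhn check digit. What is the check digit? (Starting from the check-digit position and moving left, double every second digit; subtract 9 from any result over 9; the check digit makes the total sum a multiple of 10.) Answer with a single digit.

1

Partial digits right→left: 7 0 9 4 3 5 7 2 5 4 6 5
Double every second digit counting from the check-digit position (so the 1st, 3rd, 5th, ... of the partial from the right).
  doubled (with −9 where >9): 5 9 6 5 1 3 → sum 29
  kept as-is: 0 4 5 2 4 5 → sum 20
Total = 29 + 20 = 49.
Check digit = (10 − (49 mod 10)) mod 10 = 1.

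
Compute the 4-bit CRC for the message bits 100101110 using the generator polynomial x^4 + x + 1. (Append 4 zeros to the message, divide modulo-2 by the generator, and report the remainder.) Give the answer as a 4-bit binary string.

Append 4 zeros: 1001011100000. Divide by 10011 (XOR where the leading bit is 1):
  pos 0: 10010 XOR 10011 = 00001
  pos 4: 11110 XOR 10011 = 01101
  pos 5: 11010 XOR 10011 = 01001
  pos 6: 10010 XOR 10011 = 00001
Remainder (last 4 bits) = 0100. This is the CRC / FCS.

0100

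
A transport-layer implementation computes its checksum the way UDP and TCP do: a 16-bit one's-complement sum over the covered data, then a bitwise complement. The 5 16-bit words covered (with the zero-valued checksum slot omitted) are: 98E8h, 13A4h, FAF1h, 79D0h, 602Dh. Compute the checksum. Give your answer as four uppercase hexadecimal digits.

7E83

One's-complement addition (fold any carry out of bit 15 back into bit 0):
  0x98E8 + 0x13A4 = 0x0AC8C
  0xAC8C + 0xFAF1 = 0x1A77D → wrap carry → 0xA77E
  0xA77E + 0x79D0 = 0x1214E → wrap carry → 0x214F
  0x214F + 0x602D = 0x0817C
One's-complement sum = 0x817C.
Checksum = ~0x817C & 0xFFFF = 0x7E83.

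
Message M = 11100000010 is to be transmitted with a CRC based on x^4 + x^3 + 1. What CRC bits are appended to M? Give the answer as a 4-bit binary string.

Append 4 zeros: 111000000100000. Divide by 11001 (XOR where the leading bit is 1):
  pos 0: 11100 XOR 11001 = 00101
  pos 2: 10100 XOR 11001 = 01101
  pos 3: 11010 XOR 11001 = 00011
  pos 6: 11010 XOR 11001 = 00011
  pos 9: 11000 XOR 11001 = 00001
Remainder (last 4 bits) = 0010. This is the CRC / FCS.

0010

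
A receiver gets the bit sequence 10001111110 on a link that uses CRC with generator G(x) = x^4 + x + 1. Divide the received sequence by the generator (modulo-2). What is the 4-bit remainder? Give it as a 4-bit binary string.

0000

Modulo-2 division of 10001111110 by 10011:
  pos 0: 10001 XOR 10011 = 00010
  pos 3: 10111 XOR 10011 = 00100
  pos 5: 10011 XOR 10011 = 00000
Remainder = 0000 (zero — the frame passes the CRC check).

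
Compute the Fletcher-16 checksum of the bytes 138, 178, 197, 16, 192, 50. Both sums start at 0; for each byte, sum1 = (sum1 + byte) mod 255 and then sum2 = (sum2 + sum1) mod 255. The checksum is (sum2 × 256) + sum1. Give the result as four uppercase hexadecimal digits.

Running sums (mod 255):
  after byte 0 (138): sum1=138, sum2=138
  after byte 1 (178): sum1=61, sum2=199
  after byte 2 (197): sum1=3, sum2=202
  after byte 3 (16): sum1=19, sum2=221
  after byte 4 (192): sum1=211, sum2=177
  after byte 5 (50): sum1=6, sum2=183
Checksum = sum2·256 + sum1 = 183·256 + 6 = 46854 = 0xB706.

B706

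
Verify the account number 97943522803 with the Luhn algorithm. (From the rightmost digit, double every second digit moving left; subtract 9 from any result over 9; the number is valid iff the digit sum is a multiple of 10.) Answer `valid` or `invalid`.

invalid

From the right, keep odd positions and double even positions (subtract 9 from any doubled value over 9):
  doubled (positions 2,4,...): 0 4 1 8 5 → sum 18
  kept (positions 1,3,...): 3 8 2 3 9 9 → sum 34
Total = 52.
52 mod 10 = 2, so the number is invalid.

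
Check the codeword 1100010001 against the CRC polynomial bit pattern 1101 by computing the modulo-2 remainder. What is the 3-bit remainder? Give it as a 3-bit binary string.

Modulo-2 division of 1100010001 by 1101:
  pos 0: 1100 XOR 1101 = 0001
  pos 3: 1010 XOR 1101 = 0111
  pos 4: 1110 XOR 1101 = 0011
  pos 6: 1101 XOR 1101 = 0000
Remainder = 000 (zero — the frame passes the CRC check).

000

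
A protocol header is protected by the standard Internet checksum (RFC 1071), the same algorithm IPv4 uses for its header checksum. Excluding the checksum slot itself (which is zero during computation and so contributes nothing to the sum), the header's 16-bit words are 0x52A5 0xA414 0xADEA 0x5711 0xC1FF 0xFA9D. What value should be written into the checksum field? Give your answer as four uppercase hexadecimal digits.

One's-complement addition (fold any carry out of bit 15 back into bit 0):
  0x52A5 + 0xA414 = 0x0F6B9
  0xF6B9 + 0xADEA = 0x1A4A3 → wrap carry → 0xA4A4
  0xA4A4 + 0x5711 = 0x0FBB5
  0xFBB5 + 0xC1FF = 0x1BDB4 → wrap carry → 0xBDB5
  0xBDB5 + 0xFA9D = 0x1B852 → wrap carry → 0xB853
One's-complement sum = 0xB853.
Checksum = ~0xB853 & 0xFFFF = 0x47AC.

47AC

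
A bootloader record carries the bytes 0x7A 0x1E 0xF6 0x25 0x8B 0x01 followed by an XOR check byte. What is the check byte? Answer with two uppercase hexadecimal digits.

3D

XOR the bytes together:
  start with 0x7A
  0x7A ⊕ 0x1E = 0x64
  0x64 ⊕ 0xF6 = 0x92
  0x92 ⊕ 0x25 = 0xB7
  0xB7 ⊕ 0x8B = 0x3C
  0x3C ⊕ 0x01 = 0x3D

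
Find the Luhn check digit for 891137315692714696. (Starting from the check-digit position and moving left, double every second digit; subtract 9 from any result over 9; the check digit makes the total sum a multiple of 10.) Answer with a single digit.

8

Partial digits right→left: 6 9 6 4 1 7 2 9 6 5 1 3 7 3 1 1 9 8
Double every second digit counting from the check-digit position (so the 1st, 3rd, 5th, ... of the partial from the right).
  doubled (with −9 where >9): 3 3 2 4 3 2 5 2 9 → sum 33
  kept as-is: 9 4 7 9 5 3 3 1 8 → sum 49
Total = 33 + 49 = 82.
Check digit = (10 − (82 mod 10)) mod 10 = 8.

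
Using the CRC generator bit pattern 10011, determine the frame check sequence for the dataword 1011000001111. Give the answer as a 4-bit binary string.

0100

Append 4 zeros: 10110000011110000. Divide by 10011 (XOR where the leading bit is 1):
  pos 0: 10110 XOR 10011 = 00101
  pos 2: 10100 XOR 10011 = 00111
  pos 4: 11100 XOR 10011 = 01111
  pos 5: 11111 XOR 10011 = 01100
  pos 6: 11001 XOR 10011 = 01010
  pos 7: 10101 XOR 10011 = 00110
  pos 9: 11010 XOR 10011 = 01001
  pos 10: 10010 XOR 10011 = 00001
Remainder (last 4 bits) = 0100. This is the CRC / FCS.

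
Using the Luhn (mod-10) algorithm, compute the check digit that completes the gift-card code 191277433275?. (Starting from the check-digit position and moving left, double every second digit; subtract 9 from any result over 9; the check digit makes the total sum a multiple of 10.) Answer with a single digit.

8

Partial digits right→left: 5 7 2 3 3 4 7 7 2 1 9 1
Double every second digit counting from the check-digit position (so the 1st, 3rd, 5th, ... of the partial from the right).
  doubled (with −9 where >9): 1 4 6 5 4 9 → sum 29
  kept as-is: 7 3 4 7 1 1 → sum 23
Total = 29 + 23 = 52.
Check digit = (10 − (52 mod 10)) mod 10 = 8.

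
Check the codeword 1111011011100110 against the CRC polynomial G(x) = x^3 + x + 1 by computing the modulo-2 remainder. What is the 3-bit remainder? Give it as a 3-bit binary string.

011

Modulo-2 division of 1111011011100110 by 1011:
  pos 0: 1111 XOR 1011 = 0100
  pos 1: 1000 XOR 1011 = 0011
  pos 3: 1111 XOR 1011 = 0100
  pos 4: 1000 XOR 1011 = 0011
  pos 6: 1111 XOR 1011 = 0100
  pos 7: 1001 XOR 1011 = 0010
  pos 9: 1000 XOR 1011 = 0011
  pos 11: 1111 XOR 1011 = 0100
  pos 12: 1000 XOR 1011 = 0011
Remainder = 011 (nonzero — an error is detected).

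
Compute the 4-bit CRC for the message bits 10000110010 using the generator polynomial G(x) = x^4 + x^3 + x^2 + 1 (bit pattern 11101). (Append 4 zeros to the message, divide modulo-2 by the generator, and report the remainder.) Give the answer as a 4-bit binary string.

Append 4 zeros: 100001100100000. Divide by 11101 (XOR where the leading bit is 1):
  pos 0: 10000 XOR 11101 = 01101
  pos 1: 11011 XOR 11101 = 00110
  pos 3: 11010 XOR 11101 = 00111
  pos 5: 11101 XOR 11101 = 00000
Remainder (last 4 bits) = 0000. This is the CRC / FCS.

0000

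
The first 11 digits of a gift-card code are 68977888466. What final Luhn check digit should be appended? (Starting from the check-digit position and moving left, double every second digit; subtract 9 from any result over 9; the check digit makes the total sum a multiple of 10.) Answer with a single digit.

Partial digits right→left: 6 6 4 8 8 8 7 7 9 8 6
Double every second digit counting from the check-digit position (so the 1st, 3rd, 5th, ... of the partial from the right).
  doubled (with −9 where >9): 3 8 7 5 9 3 → sum 35
  kept as-is: 6 8 8 7 8 → sum 37
Total = 35 + 37 = 72.
Check digit = (10 − (72 mod 10)) mod 10 = 8.

8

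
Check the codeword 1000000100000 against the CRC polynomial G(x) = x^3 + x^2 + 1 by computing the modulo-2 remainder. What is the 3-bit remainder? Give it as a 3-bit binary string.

Modulo-2 division of 1000000100000 by 1101:
  pos 0: 1000 XOR 1101 = 0101
  pos 1: 1010 XOR 1101 = 0111
  pos 2: 1110 XOR 1101 = 0011
  pos 4: 1101 XOR 1101 = 0000
Remainder = 000 (zero — the frame passes the CRC check).

000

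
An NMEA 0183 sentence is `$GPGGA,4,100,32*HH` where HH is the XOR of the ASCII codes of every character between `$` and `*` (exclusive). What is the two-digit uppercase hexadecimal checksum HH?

XOR the ASCII codes of the payload characters:
  'G' = 0x47 → acc = 0x47
  'P' = 0x50 → acc = 0x17
  'G' = 0x47 → acc = 0x50
  'G' = 0x47 → acc = 0x17
  'A' = 0x41 → acc = 0x56
  ',' = 0x2C → acc = 0x7A
  '4' = 0x34 → acc = 0x4E
  ',' = 0x2C → acc = 0x62
  '1' = 0x31 → acc = 0x53
  '0' = 0x30 → acc = 0x63
  '0' = 0x30 → acc = 0x53
  ',' = 0x2C → acc = 0x7F
  '3' = 0x33 → acc = 0x4C
  '2' = 0x32 → acc = 0x7E
Checksum = 0x7E.

7E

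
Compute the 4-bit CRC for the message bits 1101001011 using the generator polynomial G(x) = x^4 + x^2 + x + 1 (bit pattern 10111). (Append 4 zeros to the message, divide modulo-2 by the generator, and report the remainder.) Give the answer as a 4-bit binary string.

0101

Append 4 zeros: 11010010110000. Divide by 10111 (XOR where the leading bit is 1):
  pos 0: 11010 XOR 10111 = 01101
  pos 1: 11010 XOR 10111 = 01101
  pos 2: 11011 XOR 10111 = 01100
  pos 3: 11000 XOR 10111 = 01111
  pos 4: 11111 XOR 10111 = 01000
  pos 5: 10001 XOR 10111 = 00110
  pos 7: 11000 XOR 10111 = 01111
  pos 8: 11110 XOR 10111 = 01001
  pos 9: 10010 XOR 10111 = 00101
Remainder (last 4 bits) = 0101. This is the CRC / FCS.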